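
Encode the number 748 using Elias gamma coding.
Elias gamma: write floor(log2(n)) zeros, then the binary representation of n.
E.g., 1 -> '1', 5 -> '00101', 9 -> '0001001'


num_bits = floor(log2(748)) + 1 = 10
leading_zeros = num_bits - 1 = 9
binary(748) = 1011101100

Elias gamma(748) = '000000000' + '1011101100' = 0000000001011101100 (19 bits)


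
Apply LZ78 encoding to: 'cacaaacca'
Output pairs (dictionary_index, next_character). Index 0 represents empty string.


LZ78 encoding steps:
Dictionary: {0: ''}
Step 1: w='' (idx 0), next='c' -> output (0, 'c'), add 'c' as idx 1
Step 2: w='' (idx 0), next='a' -> output (0, 'a'), add 'a' as idx 2
Step 3: w='c' (idx 1), next='a' -> output (1, 'a'), add 'ca' as idx 3
Step 4: w='a' (idx 2), next='a' -> output (2, 'a'), add 'aa' as idx 4
Step 5: w='c' (idx 1), next='c' -> output (1, 'c'), add 'cc' as idx 5
Step 6: w='a' (idx 2), end of input -> output (2, '')


Encoded: [(0, 'c'), (0, 'a'), (1, 'a'), (2, 'a'), (1, 'c'), (2, '')]


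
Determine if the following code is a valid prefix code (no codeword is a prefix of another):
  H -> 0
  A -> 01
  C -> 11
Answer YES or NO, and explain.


Checking each pair (does one codeword prefix another?):
  H='0' vs A='01': prefix -- VIOLATION

NO -- this is NOT a valid prefix code. H (0) is a prefix of A (01).


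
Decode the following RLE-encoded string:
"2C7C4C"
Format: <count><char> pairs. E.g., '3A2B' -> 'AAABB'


Expanding each <count><char> pair:
  2C -> 'CC'
  7C -> 'CCCCCCC'
  4C -> 'CCCC'

Decoded = CCCCCCCCCCCCC


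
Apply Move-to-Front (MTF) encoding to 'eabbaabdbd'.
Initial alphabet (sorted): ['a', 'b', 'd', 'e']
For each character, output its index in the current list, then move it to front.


MTF encoding:
'e': index 3 in ['a', 'b', 'd', 'e'] -> ['e', 'a', 'b', 'd']
'a': index 1 in ['e', 'a', 'b', 'd'] -> ['a', 'e', 'b', 'd']
'b': index 2 in ['a', 'e', 'b', 'd'] -> ['b', 'a', 'e', 'd']
'b': index 0 in ['b', 'a', 'e', 'd'] -> ['b', 'a', 'e', 'd']
'a': index 1 in ['b', 'a', 'e', 'd'] -> ['a', 'b', 'e', 'd']
'a': index 0 in ['a', 'b', 'e', 'd'] -> ['a', 'b', 'e', 'd']
'b': index 1 in ['a', 'b', 'e', 'd'] -> ['b', 'a', 'e', 'd']
'd': index 3 in ['b', 'a', 'e', 'd'] -> ['d', 'b', 'a', 'e']
'b': index 1 in ['d', 'b', 'a', 'e'] -> ['b', 'd', 'a', 'e']
'd': index 1 in ['b', 'd', 'a', 'e'] -> ['d', 'b', 'a', 'e']


Output: [3, 1, 2, 0, 1, 0, 1, 3, 1, 1]


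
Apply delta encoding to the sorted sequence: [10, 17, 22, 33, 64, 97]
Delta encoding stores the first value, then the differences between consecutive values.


First value: 10
Deltas:
  17 - 10 = 7
  22 - 17 = 5
  33 - 22 = 11
  64 - 33 = 31
  97 - 64 = 33


Delta encoded: [10, 7, 5, 11, 31, 33]


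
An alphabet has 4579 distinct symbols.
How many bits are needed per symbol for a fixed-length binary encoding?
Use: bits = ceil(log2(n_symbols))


log2(4579) = 12.1608
Bracket: 2^12 = 4096 < 4579 <= 2^13 = 8192
So ceil(log2(4579)) = 13

bits = ceil(log2(4579)) = ceil(12.1608) = 13 bits


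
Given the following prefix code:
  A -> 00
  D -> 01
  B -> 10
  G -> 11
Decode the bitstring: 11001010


Decoding step by step:
Bits 11 -> G
Bits 00 -> A
Bits 10 -> B
Bits 10 -> B


Decoded message: GABB


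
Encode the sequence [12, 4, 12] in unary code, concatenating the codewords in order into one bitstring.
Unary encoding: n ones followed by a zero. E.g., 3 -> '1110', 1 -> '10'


Encode each number as n ones followed by a terminating 0:
  12 -> 1111111111110 (13 bits)
  4 -> 11110 (5 bits)
  12 -> 1111111111110 (13 bits)
Total length = 13 + 5 + 13 = 31 bits.

Unary([12, 4, 12]) = 1111111111110111101111111111110 (31 bits)


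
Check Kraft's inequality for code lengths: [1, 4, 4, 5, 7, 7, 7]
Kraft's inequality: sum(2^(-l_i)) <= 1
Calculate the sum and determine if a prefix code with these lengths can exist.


Sum = 2^(-1) + 2^(-4) + 2^(-4) + 2^(-5) + 2^(-7) + 2^(-7) + 2^(-7)
    = 0.5 + 0.0625 + 0.0625 + 0.03125 + 0.0078125 + 0.0078125 + 0.0078125
    = 87/128 = 0.6796875
Since 0.6796875 <= 1, Kraft's inequality IS satisfied.
A prefix code with these lengths CAN exist.

Kraft sum = 0.6796875. Satisfied.


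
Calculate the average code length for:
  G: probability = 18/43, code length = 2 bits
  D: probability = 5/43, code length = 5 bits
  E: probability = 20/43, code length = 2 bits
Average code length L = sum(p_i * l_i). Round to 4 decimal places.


Weighted contributions p_i * l_i:
  G: (18/43) * 2 = 36/43
  D: (5/43) * 5 = 25/43
  E: (20/43) * 2 = 40/43
Sum = (36 + 25 + 40)/43 = 101/43

L = 101/43 = 2.3488 bits/symbol


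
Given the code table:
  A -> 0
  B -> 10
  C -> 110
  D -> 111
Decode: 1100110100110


Decoding:
110 -> C
0 -> A
110 -> C
10 -> B
0 -> A
110 -> C


Result: CACBAC


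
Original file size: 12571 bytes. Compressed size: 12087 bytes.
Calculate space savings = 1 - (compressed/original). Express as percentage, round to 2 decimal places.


ratio = compressed/original = 12087/12571 = 0.961499
savings = 1 - ratio = 1 - 0.961499 = 0.038501
as a percentage: 0.038501 * 100 = 3.85%

Space savings = 1 - 12087/12571 = 3.85%


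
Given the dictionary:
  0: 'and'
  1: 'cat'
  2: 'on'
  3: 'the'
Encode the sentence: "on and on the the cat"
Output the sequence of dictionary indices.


Look up each word in the dictionary:
  'on' -> 2
  'and' -> 0
  'on' -> 2
  'the' -> 3
  'the' -> 3
  'cat' -> 1

Encoded: [2, 0, 2, 3, 3, 1]


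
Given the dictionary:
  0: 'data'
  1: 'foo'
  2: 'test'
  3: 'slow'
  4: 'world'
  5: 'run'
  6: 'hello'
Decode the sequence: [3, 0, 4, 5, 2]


Look up each index in the dictionary:
  3 -> 'slow'
  0 -> 'data'
  4 -> 'world'
  5 -> 'run'
  2 -> 'test'

Decoded: "slow data world run test"


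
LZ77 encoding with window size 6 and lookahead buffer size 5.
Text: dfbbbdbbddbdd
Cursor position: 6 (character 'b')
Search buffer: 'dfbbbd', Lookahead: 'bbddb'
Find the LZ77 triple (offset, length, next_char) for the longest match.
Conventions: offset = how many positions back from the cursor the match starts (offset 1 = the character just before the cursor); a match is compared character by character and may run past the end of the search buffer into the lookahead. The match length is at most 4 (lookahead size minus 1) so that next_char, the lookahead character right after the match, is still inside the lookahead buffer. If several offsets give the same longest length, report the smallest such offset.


Try each offset into the search buffer:
  offset=1 (pos 5, char 'd'): match length 0
  offset=2 (pos 4, char 'b'): match length 1
  offset=3 (pos 3, char 'b'): match length 3
  offset=4 (pos 2, char 'b'): match length 2
  offset=5 (pos 1, char 'f'): match length 0
  offset=6 (pos 0, char 'd'): match length 0
Longest match has length 3 at offset 3.
next_char = character at position 6 + 3 = 9 -> 'd'

Best match: offset=3, length=3 (matching 'bbd' starting at position 3)
LZ77 triple: (3, 3, 'd')


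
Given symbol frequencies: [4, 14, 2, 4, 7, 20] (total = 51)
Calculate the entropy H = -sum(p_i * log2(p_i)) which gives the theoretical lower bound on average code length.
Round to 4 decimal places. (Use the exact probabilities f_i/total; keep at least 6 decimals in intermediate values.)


Per-symbol terms -p_i * log2(p_i) with p_i = f_i/51:
  p = 4/51 = 0.078431: log2(p) = -3.672425, -p*log2(p) = 0.288033
  p = 14/51 = 0.274510: log2(p) = -1.865070, -p*log2(p) = 0.511980
  p = 2/51 = 0.039216: log2(p) = -4.672425, -p*log2(p) = 0.183232
  p = 4/51 = 0.078431: log2(p) = -3.672425, -p*log2(p) = 0.288033
  p = 7/51 = 0.137255: log2(p) = -2.865070, -p*log2(p) = 0.393245
  p = 20/51 = 0.392157: log2(p) = -1.350497, -p*log2(p) = 0.529607
H = 0.288033 + 0.511980 + 0.183232 + 0.288033 + 0.393245 + 0.529607 = 2.194130

H = 2.1941 bits/symbol


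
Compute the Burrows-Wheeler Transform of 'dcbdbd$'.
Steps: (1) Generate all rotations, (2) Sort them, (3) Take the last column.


Rotations (sorted):
  0: $dcbdbd -> last char: d
  1: bd$dcbd -> last char: d
  2: bdbd$dc -> last char: c
  3: cbdbd$d -> last char: d
  4: d$dcbdb -> last char: b
  5: dbd$dcb -> last char: b
  6: dcbdbd$ -> last char: $


BWT = ddcdbb$


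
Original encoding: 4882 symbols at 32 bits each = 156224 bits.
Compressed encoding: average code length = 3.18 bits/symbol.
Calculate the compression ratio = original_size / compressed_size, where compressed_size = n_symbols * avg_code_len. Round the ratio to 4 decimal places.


original_size = n_symbols * orig_bits = 4882 * 32 = 156224 bits
compressed_size = n_symbols * avg_code_len = 4882 * 3.18 = 15524.76 bits
ratio = original_size / compressed_size = 156224 / 15524.76 = 10.0629

Compression ratio = 10.0629


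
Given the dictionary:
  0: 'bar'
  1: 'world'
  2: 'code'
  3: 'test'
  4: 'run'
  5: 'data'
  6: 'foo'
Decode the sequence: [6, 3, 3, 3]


Look up each index in the dictionary:
  6 -> 'foo'
  3 -> 'test'
  3 -> 'test'
  3 -> 'test'

Decoded: "foo test test test"


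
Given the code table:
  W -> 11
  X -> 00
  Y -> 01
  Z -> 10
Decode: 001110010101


Decoding:
00 -> X
11 -> W
10 -> Z
01 -> Y
01 -> Y
01 -> Y


Result: XWZYYY


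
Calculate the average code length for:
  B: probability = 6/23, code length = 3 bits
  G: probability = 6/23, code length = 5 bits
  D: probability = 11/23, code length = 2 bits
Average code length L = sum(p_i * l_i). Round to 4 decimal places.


Weighted contributions p_i * l_i:
  B: (6/23) * 3 = 18/23
  G: (6/23) * 5 = 30/23
  D: (11/23) * 2 = 22/23
Sum = (18 + 30 + 22)/23 = 70/23

L = 70/23 = 3.0435 bits/symbol


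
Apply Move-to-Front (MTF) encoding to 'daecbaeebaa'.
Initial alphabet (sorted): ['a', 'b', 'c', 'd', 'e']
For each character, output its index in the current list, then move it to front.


MTF encoding:
'd': index 3 in ['a', 'b', 'c', 'd', 'e'] -> ['d', 'a', 'b', 'c', 'e']
'a': index 1 in ['d', 'a', 'b', 'c', 'e'] -> ['a', 'd', 'b', 'c', 'e']
'e': index 4 in ['a', 'd', 'b', 'c', 'e'] -> ['e', 'a', 'd', 'b', 'c']
'c': index 4 in ['e', 'a', 'd', 'b', 'c'] -> ['c', 'e', 'a', 'd', 'b']
'b': index 4 in ['c', 'e', 'a', 'd', 'b'] -> ['b', 'c', 'e', 'a', 'd']
'a': index 3 in ['b', 'c', 'e', 'a', 'd'] -> ['a', 'b', 'c', 'e', 'd']
'e': index 3 in ['a', 'b', 'c', 'e', 'd'] -> ['e', 'a', 'b', 'c', 'd']
'e': index 0 in ['e', 'a', 'b', 'c', 'd'] -> ['e', 'a', 'b', 'c', 'd']
'b': index 2 in ['e', 'a', 'b', 'c', 'd'] -> ['b', 'e', 'a', 'c', 'd']
'a': index 2 in ['b', 'e', 'a', 'c', 'd'] -> ['a', 'b', 'e', 'c', 'd']
'a': index 0 in ['a', 'b', 'e', 'c', 'd'] -> ['a', 'b', 'e', 'c', 'd']


Output: [3, 1, 4, 4, 4, 3, 3, 0, 2, 2, 0]


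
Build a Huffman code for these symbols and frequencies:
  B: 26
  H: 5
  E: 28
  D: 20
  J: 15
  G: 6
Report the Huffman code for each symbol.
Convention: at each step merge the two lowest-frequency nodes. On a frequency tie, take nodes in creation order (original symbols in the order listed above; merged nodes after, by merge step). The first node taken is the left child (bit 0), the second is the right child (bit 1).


Huffman tree construction:
Step 1: Merge H(5) + G(6) = 11
Step 2: Merge (H+G)(11) + J(15) = 26
Step 3: Merge D(20) + B(26) = 46
Step 4: Merge ((H+G)+J)(26) + E(28) = 54
Step 5: Merge (D+B)(46) + (((H+G)+J)+E)(54) = 100
Read each symbol's code off the tree from the root (left child = 0, right child = 1).

Codes:
  B: 01 (length 2)
  H: 1000 (length 4)
  E: 11 (length 2)
  D: 00 (length 2)
  J: 101 (length 3)
  G: 1001 (length 4)
Average code length: 237/100 = 2.3700 bits/symbol


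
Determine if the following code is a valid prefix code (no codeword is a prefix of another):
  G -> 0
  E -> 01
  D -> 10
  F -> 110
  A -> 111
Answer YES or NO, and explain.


Checking each pair (does one codeword prefix another?):
  G='0' vs E='01': prefix -- VIOLATION

NO -- this is NOT a valid prefix code. G (0) is a prefix of E (01).


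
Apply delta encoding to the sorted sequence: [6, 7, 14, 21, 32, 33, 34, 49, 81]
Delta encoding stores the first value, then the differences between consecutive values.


First value: 6
Deltas:
  7 - 6 = 1
  14 - 7 = 7
  21 - 14 = 7
  32 - 21 = 11
  33 - 32 = 1
  34 - 33 = 1
  49 - 34 = 15
  81 - 49 = 32


Delta encoded: [6, 1, 7, 7, 11, 1, 1, 15, 32]


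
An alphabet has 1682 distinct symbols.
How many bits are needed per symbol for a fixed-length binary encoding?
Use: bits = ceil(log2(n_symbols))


log2(1682) = 10.716
Bracket: 2^10 = 1024 < 1682 <= 2^11 = 2048
So ceil(log2(1682)) = 11

bits = ceil(log2(1682)) = ceil(10.716) = 11 bits


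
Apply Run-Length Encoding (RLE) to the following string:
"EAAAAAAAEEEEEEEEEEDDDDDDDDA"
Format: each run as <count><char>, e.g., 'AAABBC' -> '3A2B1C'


Scanning runs left to right:
  i=0: run of 'E' x 1 -> '1E'
  i=1: run of 'A' x 7 -> '7A'
  i=8: run of 'E' x 10 -> '10E'
  i=18: run of 'D' x 8 -> '8D'
  i=26: run of 'A' x 1 -> '1A'

RLE = 1E7A10E8D1A


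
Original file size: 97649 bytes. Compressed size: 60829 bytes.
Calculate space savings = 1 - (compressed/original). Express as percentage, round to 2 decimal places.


ratio = compressed/original = 60829/97649 = 0.622935
savings = 1 - ratio = 1 - 0.622935 = 0.377065
as a percentage: 0.377065 * 100 = 37.71%

Space savings = 1 - 60829/97649 = 37.71%


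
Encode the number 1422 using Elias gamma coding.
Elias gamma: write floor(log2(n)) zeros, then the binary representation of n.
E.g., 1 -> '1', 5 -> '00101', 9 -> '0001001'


num_bits = floor(log2(1422)) + 1 = 11
leading_zeros = num_bits - 1 = 10
binary(1422) = 10110001110

Elias gamma(1422) = '0000000000' + '10110001110' = 000000000010110001110 (21 bits)


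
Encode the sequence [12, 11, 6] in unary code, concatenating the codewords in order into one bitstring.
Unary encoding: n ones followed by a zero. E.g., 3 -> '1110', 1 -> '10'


Encode each number as n ones followed by a terminating 0:
  12 -> 1111111111110 (13 bits)
  11 -> 111111111110 (12 bits)
  6 -> 1111110 (7 bits)
Total length = 13 + 12 + 7 = 32 bits.

Unary([12, 11, 6]) = 11111111111101111111111101111110 (32 bits)


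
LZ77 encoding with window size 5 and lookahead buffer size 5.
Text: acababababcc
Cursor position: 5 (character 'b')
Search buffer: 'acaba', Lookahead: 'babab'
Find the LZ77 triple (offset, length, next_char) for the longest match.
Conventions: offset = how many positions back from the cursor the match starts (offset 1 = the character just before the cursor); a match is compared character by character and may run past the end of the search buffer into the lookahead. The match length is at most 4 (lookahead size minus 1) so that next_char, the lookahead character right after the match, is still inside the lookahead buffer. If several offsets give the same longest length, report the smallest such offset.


Try each offset into the search buffer:
  offset=1 (pos 4, char 'a'): match length 0
  offset=2 (pos 3, char 'b'): match length 4
  offset=3 (pos 2, char 'a'): match length 0
  offset=4 (pos 1, char 'c'): match length 0
  offset=5 (pos 0, char 'a'): match length 0
Longest match has length 4 at offset 2.
next_char = character at position 5 + 4 = 9 -> 'b'

Best match: offset=2, length=4 (matching 'baba' starting at position 3)
LZ77 triple: (2, 4, 'b')


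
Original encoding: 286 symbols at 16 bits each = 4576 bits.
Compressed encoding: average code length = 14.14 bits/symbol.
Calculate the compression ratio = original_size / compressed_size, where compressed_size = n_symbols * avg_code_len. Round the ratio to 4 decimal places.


original_size = n_symbols * orig_bits = 286 * 16 = 4576 bits
compressed_size = n_symbols * avg_code_len = 286 * 14.14 = 4044.04 bits
ratio = original_size / compressed_size = 4576 / 4044.04 = 1.1315

Compression ratio = 1.1315


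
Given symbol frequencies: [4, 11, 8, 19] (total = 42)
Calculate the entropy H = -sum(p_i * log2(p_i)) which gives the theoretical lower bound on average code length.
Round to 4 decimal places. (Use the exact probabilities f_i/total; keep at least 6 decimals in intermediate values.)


Per-symbol terms -p_i * log2(p_i) with p_i = f_i/42:
  p = 4/42 = 0.095238: log2(p) = -3.392317, -p*log2(p) = 0.323078
  p = 11/42 = 0.261905: log2(p) = -1.932886, -p*log2(p) = 0.506232
  p = 8/42 = 0.190476: log2(p) = -2.392317, -p*log2(p) = 0.455680
  p = 19/42 = 0.452381: log2(p) = -1.144390, -p*log2(p) = 0.517700
H = 0.323078 + 0.506232 + 0.455680 + 0.517700 = 1.802690

H = 1.8027 bits/symbol


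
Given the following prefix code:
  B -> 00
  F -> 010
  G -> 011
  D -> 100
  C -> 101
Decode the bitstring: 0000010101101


Decoding step by step:
Bits 00 -> B
Bits 00 -> B
Bits 010 -> F
Bits 101 -> C
Bits 101 -> C


Decoded message: BBFCC


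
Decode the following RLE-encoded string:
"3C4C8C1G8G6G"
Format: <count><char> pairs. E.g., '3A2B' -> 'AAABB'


Expanding each <count><char> pair:
  3C -> 'CCC'
  4C -> 'CCCC'
  8C -> 'CCCCCCCC'
  1G -> 'G'
  8G -> 'GGGGGGGG'
  6G -> 'GGGGGG'

Decoded = CCCCCCCCCCCCCCCGGGGGGGGGGGGGGG


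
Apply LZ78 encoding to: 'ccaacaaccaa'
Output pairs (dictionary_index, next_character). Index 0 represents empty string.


LZ78 encoding steps:
Dictionary: {0: ''}
Step 1: w='' (idx 0), next='c' -> output (0, 'c'), add 'c' as idx 1
Step 2: w='c' (idx 1), next='a' -> output (1, 'a'), add 'ca' as idx 2
Step 3: w='' (idx 0), next='a' -> output (0, 'a'), add 'a' as idx 3
Step 4: w='ca' (idx 2), next='a' -> output (2, 'a'), add 'caa' as idx 4
Step 5: w='c' (idx 1), next='c' -> output (1, 'c'), add 'cc' as idx 5
Step 6: w='a' (idx 3), next='a' -> output (3, 'a'), add 'aa' as idx 6


Encoded: [(0, 'c'), (1, 'a'), (0, 'a'), (2, 'a'), (1, 'c'), (3, 'a')]


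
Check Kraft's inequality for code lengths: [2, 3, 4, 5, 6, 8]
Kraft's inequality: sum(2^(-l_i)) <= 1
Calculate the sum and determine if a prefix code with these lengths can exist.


Sum = 2^(-2) + 2^(-3) + 2^(-4) + 2^(-5) + 2^(-6) + 2^(-8)
    = 0.25 + 0.125 + 0.0625 + 0.03125 + 0.015625 + 0.00390625
    = 125/256 = 0.48828125
Since 0.48828125 <= 1, Kraft's inequality IS satisfied.
A prefix code with these lengths CAN exist.

Kraft sum = 0.48828125. Satisfied.


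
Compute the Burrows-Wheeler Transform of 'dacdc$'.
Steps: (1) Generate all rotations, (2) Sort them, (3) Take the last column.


Rotations (sorted):
  0: $dacdc -> last char: c
  1: acdc$d -> last char: d
  2: c$dacd -> last char: d
  3: cdc$da -> last char: a
  4: dacdc$ -> last char: $
  5: dc$dac -> last char: c


BWT = cdda$c


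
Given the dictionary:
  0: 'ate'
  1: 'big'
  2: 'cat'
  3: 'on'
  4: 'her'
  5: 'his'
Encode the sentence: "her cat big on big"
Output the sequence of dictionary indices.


Look up each word in the dictionary:
  'her' -> 4
  'cat' -> 2
  'big' -> 1
  'on' -> 3
  'big' -> 1

Encoded: [4, 2, 1, 3, 1]


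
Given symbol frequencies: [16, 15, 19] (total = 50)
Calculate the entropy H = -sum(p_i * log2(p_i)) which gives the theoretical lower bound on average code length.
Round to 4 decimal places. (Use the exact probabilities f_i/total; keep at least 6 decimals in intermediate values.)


Per-symbol terms -p_i * log2(p_i) with p_i = f_i/50:
  p = 16/50 = 0.320000: log2(p) = -1.643856, -p*log2(p) = 0.526034
  p = 15/50 = 0.300000: log2(p) = -1.736966, -p*log2(p) = 0.521090
  p = 19/50 = 0.380000: log2(p) = -1.395929, -p*log2(p) = 0.530453
H = 0.526034 + 0.521090 + 0.530453 = 1.577577

H = 1.5776 bits/symbol


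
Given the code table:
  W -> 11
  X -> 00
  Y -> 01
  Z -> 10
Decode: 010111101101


Decoding:
01 -> Y
01 -> Y
11 -> W
10 -> Z
11 -> W
01 -> Y


Result: YYWZWY


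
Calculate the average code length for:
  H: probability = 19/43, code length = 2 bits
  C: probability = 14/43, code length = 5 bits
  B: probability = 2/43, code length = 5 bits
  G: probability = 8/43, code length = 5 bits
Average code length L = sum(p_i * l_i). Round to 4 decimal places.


Weighted contributions p_i * l_i:
  H: (19/43) * 2 = 38/43
  C: (14/43) * 5 = 70/43
  B: (2/43) * 5 = 10/43
  G: (8/43) * 5 = 40/43
Sum = (38 + 70 + 10 + 40)/43 = 158/43

L = 158/43 = 3.6744 bits/symbol


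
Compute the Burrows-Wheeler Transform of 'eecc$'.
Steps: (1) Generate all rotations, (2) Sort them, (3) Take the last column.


Rotations (sorted):
  0: $eecc -> last char: c
  1: c$eec -> last char: c
  2: cc$ee -> last char: e
  3: ecc$e -> last char: e
  4: eecc$ -> last char: $


BWT = ccee$


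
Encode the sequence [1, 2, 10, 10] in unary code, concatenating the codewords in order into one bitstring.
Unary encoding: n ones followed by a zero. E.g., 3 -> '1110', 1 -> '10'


Encode each number as n ones followed by a terminating 0:
  1 -> 10 (2 bits)
  2 -> 110 (3 bits)
  10 -> 11111111110 (11 bits)
  10 -> 11111111110 (11 bits)
Total length = 2 + 3 + 11 + 11 = 27 bits.

Unary([1, 2, 10, 10]) = 101101111111111011111111110 (27 bits)


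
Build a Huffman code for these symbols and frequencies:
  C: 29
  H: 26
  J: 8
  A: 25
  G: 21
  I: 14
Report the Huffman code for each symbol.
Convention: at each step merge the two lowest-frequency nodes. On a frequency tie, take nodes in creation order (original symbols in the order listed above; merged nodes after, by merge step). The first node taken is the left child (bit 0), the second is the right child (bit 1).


Huffman tree construction:
Step 1: Merge J(8) + I(14) = 22
Step 2: Merge G(21) + (J+I)(22) = 43
Step 3: Merge A(25) + H(26) = 51
Step 4: Merge C(29) + (G+(J+I))(43) = 72
Step 5: Merge (A+H)(51) + (C+(G+(J+I)))(72) = 123
Read each symbol's code off the tree from the root (left child = 0, right child = 1).

Codes:
  C: 10 (length 2)
  H: 01 (length 2)
  J: 1110 (length 4)
  A: 00 (length 2)
  G: 110 (length 3)
  I: 1111 (length 4)
Average code length: 311/123 = 2.5285 bits/symbol


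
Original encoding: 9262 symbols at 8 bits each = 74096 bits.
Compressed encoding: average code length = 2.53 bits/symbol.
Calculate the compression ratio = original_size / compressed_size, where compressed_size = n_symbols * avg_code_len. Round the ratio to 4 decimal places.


original_size = n_symbols * orig_bits = 9262 * 8 = 74096 bits
compressed_size = n_symbols * avg_code_len = 9262 * 2.53 = 23432.86 bits
ratio = original_size / compressed_size = 74096 / 23432.86 = 3.1621

Compression ratio = 3.1621


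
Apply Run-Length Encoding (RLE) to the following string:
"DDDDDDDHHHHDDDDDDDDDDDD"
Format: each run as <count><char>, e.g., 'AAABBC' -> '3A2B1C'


Scanning runs left to right:
  i=0: run of 'D' x 7 -> '7D'
  i=7: run of 'H' x 4 -> '4H'
  i=11: run of 'D' x 12 -> '12D'

RLE = 7D4H12D


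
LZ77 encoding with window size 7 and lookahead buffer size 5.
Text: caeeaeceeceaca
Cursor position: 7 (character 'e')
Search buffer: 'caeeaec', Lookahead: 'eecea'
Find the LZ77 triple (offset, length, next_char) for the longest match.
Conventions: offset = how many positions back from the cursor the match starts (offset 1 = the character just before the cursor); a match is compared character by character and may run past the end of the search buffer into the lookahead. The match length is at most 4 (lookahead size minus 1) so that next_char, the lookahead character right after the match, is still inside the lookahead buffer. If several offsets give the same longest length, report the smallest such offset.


Try each offset into the search buffer:
  offset=1 (pos 6, char 'c'): match length 0
  offset=2 (pos 5, char 'e'): match length 1
  offset=3 (pos 4, char 'a'): match length 0
  offset=4 (pos 3, char 'e'): match length 1
  offset=5 (pos 2, char 'e'): match length 2
  offset=6 (pos 1, char 'a'): match length 0
  offset=7 (pos 0, char 'c'): match length 0
Longest match has length 2 at offset 5.
next_char = character at position 7 + 2 = 9 -> 'c'

Best match: offset=5, length=2 (matching 'ee' starting at position 2)
LZ77 triple: (5, 2, 'c')


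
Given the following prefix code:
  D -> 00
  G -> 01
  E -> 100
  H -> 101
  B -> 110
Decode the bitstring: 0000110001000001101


Decoding step by step:
Bits 00 -> D
Bits 00 -> D
Bits 110 -> B
Bits 00 -> D
Bits 100 -> E
Bits 00 -> D
Bits 01 -> G
Bits 101 -> H


Decoded message: DDBDEDGH


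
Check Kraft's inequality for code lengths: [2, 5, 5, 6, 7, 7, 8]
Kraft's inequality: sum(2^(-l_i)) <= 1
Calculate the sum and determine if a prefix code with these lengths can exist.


Sum = 2^(-2) + 2^(-5) + 2^(-5) + 2^(-6) + 2^(-7) + 2^(-7) + 2^(-8)
    = 0.25 + 0.03125 + 0.03125 + 0.015625 + 0.0078125 + 0.0078125 + 0.00390625
    = 89/256 = 0.34765625
Since 0.34765625 <= 1, Kraft's inequality IS satisfied.
A prefix code with these lengths CAN exist.

Kraft sum = 0.34765625. Satisfied.


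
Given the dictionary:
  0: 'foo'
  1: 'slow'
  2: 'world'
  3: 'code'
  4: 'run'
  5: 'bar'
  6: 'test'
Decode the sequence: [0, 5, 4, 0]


Look up each index in the dictionary:
  0 -> 'foo'
  5 -> 'bar'
  4 -> 'run'
  0 -> 'foo'

Decoded: "foo bar run foo"


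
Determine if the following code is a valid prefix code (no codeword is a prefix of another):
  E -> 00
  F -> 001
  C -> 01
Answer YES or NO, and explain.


Checking each pair (does one codeword prefix another?):
  E='00' vs F='001': prefix -- VIOLATION

NO -- this is NOT a valid prefix code. E (00) is a prefix of F (001).


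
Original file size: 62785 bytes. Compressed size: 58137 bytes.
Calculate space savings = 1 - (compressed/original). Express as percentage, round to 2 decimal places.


ratio = compressed/original = 58137/62785 = 0.92597
savings = 1 - ratio = 1 - 0.92597 = 0.07403
as a percentage: 0.07403 * 100 = 7.4%

Space savings = 1 - 58137/62785 = 7.4%


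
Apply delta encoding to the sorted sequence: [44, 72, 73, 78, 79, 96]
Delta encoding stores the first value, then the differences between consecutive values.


First value: 44
Deltas:
  72 - 44 = 28
  73 - 72 = 1
  78 - 73 = 5
  79 - 78 = 1
  96 - 79 = 17


Delta encoded: [44, 28, 1, 5, 1, 17]


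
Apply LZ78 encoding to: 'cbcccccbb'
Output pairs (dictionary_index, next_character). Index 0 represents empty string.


LZ78 encoding steps:
Dictionary: {0: ''}
Step 1: w='' (idx 0), next='c' -> output (0, 'c'), add 'c' as idx 1
Step 2: w='' (idx 0), next='b' -> output (0, 'b'), add 'b' as idx 2
Step 3: w='c' (idx 1), next='c' -> output (1, 'c'), add 'cc' as idx 3
Step 4: w='cc' (idx 3), next='c' -> output (3, 'c'), add 'ccc' as idx 4
Step 5: w='b' (idx 2), next='b' -> output (2, 'b'), add 'bb' as idx 5


Encoded: [(0, 'c'), (0, 'b'), (1, 'c'), (3, 'c'), (2, 'b')]


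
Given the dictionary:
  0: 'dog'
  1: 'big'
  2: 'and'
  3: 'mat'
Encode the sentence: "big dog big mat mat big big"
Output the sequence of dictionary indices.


Look up each word in the dictionary:
  'big' -> 1
  'dog' -> 0
  'big' -> 1
  'mat' -> 3
  'mat' -> 3
  'big' -> 1
  'big' -> 1

Encoded: [1, 0, 1, 3, 3, 1, 1]


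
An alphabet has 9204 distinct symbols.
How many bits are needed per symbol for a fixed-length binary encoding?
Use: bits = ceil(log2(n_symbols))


log2(9204) = 13.168
Bracket: 2^13 = 8192 < 9204 <= 2^14 = 16384
So ceil(log2(9204)) = 14

bits = ceil(log2(9204)) = ceil(13.168) = 14 bits


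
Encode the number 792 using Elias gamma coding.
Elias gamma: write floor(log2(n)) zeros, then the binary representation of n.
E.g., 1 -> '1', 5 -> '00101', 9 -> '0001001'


num_bits = floor(log2(792)) + 1 = 10
leading_zeros = num_bits - 1 = 9
binary(792) = 1100011000

Elias gamma(792) = '000000000' + '1100011000' = 0000000001100011000 (19 bits)


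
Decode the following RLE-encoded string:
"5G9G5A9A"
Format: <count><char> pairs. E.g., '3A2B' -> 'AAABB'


Expanding each <count><char> pair:
  5G -> 'GGGGG'
  9G -> 'GGGGGGGGG'
  5A -> 'AAAAA'
  9A -> 'AAAAAAAAA'

Decoded = GGGGGGGGGGGGGGAAAAAAAAAAAAAA


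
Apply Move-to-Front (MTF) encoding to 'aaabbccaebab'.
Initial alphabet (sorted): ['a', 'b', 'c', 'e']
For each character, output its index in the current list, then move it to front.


MTF encoding:
'a': index 0 in ['a', 'b', 'c', 'e'] -> ['a', 'b', 'c', 'e']
'a': index 0 in ['a', 'b', 'c', 'e'] -> ['a', 'b', 'c', 'e']
'a': index 0 in ['a', 'b', 'c', 'e'] -> ['a', 'b', 'c', 'e']
'b': index 1 in ['a', 'b', 'c', 'e'] -> ['b', 'a', 'c', 'e']
'b': index 0 in ['b', 'a', 'c', 'e'] -> ['b', 'a', 'c', 'e']
'c': index 2 in ['b', 'a', 'c', 'e'] -> ['c', 'b', 'a', 'e']
'c': index 0 in ['c', 'b', 'a', 'e'] -> ['c', 'b', 'a', 'e']
'a': index 2 in ['c', 'b', 'a', 'e'] -> ['a', 'c', 'b', 'e']
'e': index 3 in ['a', 'c', 'b', 'e'] -> ['e', 'a', 'c', 'b']
'b': index 3 in ['e', 'a', 'c', 'b'] -> ['b', 'e', 'a', 'c']
'a': index 2 in ['b', 'e', 'a', 'c'] -> ['a', 'b', 'e', 'c']
'b': index 1 in ['a', 'b', 'e', 'c'] -> ['b', 'a', 'e', 'c']


Output: [0, 0, 0, 1, 0, 2, 0, 2, 3, 3, 2, 1]


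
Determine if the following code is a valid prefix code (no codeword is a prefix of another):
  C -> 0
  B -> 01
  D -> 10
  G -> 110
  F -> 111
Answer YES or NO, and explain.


Checking each pair (does one codeword prefix another?):
  C='0' vs B='01': prefix -- VIOLATION

NO -- this is NOT a valid prefix code. C (0) is a prefix of B (01).


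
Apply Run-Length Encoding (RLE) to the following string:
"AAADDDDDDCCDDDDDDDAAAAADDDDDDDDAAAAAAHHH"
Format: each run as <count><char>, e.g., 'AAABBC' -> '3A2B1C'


Scanning runs left to right:
  i=0: run of 'A' x 3 -> '3A'
  i=3: run of 'D' x 6 -> '6D'
  i=9: run of 'C' x 2 -> '2C'
  i=11: run of 'D' x 7 -> '7D'
  i=18: run of 'A' x 5 -> '5A'
  i=23: run of 'D' x 8 -> '8D'
  i=31: run of 'A' x 6 -> '6A'
  i=37: run of 'H' x 3 -> '3H'

RLE = 3A6D2C7D5A8D6A3H


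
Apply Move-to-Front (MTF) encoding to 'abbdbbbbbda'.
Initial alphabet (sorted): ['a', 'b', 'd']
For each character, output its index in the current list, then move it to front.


MTF encoding:
'a': index 0 in ['a', 'b', 'd'] -> ['a', 'b', 'd']
'b': index 1 in ['a', 'b', 'd'] -> ['b', 'a', 'd']
'b': index 0 in ['b', 'a', 'd'] -> ['b', 'a', 'd']
'd': index 2 in ['b', 'a', 'd'] -> ['d', 'b', 'a']
'b': index 1 in ['d', 'b', 'a'] -> ['b', 'd', 'a']
'b': index 0 in ['b', 'd', 'a'] -> ['b', 'd', 'a']
'b': index 0 in ['b', 'd', 'a'] -> ['b', 'd', 'a']
'b': index 0 in ['b', 'd', 'a'] -> ['b', 'd', 'a']
'b': index 0 in ['b', 'd', 'a'] -> ['b', 'd', 'a']
'd': index 1 in ['b', 'd', 'a'] -> ['d', 'b', 'a']
'a': index 2 in ['d', 'b', 'a'] -> ['a', 'd', 'b']


Output: [0, 1, 0, 2, 1, 0, 0, 0, 0, 1, 2]


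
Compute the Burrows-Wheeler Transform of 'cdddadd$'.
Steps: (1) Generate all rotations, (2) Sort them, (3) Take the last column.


Rotations (sorted):
  0: $cdddadd -> last char: d
  1: add$cddd -> last char: d
  2: cdddadd$ -> last char: $
  3: d$cdddad -> last char: d
  4: dadd$cdd -> last char: d
  5: dd$cddda -> last char: a
  6: ddadd$cd -> last char: d
  7: dddadd$c -> last char: c


BWT = dd$ddadc


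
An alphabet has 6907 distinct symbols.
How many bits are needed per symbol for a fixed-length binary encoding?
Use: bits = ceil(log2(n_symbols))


log2(6907) = 12.7538
Bracket: 2^12 = 4096 < 6907 <= 2^13 = 8192
So ceil(log2(6907)) = 13

bits = ceil(log2(6907)) = ceil(12.7538) = 13 bits


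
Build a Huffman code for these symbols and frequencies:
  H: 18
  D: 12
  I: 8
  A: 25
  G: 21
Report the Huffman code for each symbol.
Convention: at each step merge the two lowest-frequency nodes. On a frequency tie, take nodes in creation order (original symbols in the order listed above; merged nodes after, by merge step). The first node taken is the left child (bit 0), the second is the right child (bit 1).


Huffman tree construction:
Step 1: Merge I(8) + D(12) = 20
Step 2: Merge H(18) + (I+D)(20) = 38
Step 3: Merge G(21) + A(25) = 46
Step 4: Merge (H+(I+D))(38) + (G+A)(46) = 84
Read each symbol's code off the tree from the root (left child = 0, right child = 1).

Codes:
  H: 00 (length 2)
  D: 011 (length 3)
  I: 010 (length 3)
  A: 11 (length 2)
  G: 10 (length 2)
Average code length: 188/84 = 2.2381 bits/symbol


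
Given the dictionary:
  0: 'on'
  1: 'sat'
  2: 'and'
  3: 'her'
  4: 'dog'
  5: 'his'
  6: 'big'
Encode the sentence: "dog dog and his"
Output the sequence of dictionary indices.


Look up each word in the dictionary:
  'dog' -> 4
  'dog' -> 4
  'and' -> 2
  'his' -> 5

Encoded: [4, 4, 2, 5]


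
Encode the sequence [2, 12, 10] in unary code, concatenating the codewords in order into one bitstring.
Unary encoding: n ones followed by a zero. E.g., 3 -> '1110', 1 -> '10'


Encode each number as n ones followed by a terminating 0:
  2 -> 110 (3 bits)
  12 -> 1111111111110 (13 bits)
  10 -> 11111111110 (11 bits)
Total length = 3 + 13 + 11 = 27 bits.

Unary([2, 12, 10]) = 110111111111111011111111110 (27 bits)


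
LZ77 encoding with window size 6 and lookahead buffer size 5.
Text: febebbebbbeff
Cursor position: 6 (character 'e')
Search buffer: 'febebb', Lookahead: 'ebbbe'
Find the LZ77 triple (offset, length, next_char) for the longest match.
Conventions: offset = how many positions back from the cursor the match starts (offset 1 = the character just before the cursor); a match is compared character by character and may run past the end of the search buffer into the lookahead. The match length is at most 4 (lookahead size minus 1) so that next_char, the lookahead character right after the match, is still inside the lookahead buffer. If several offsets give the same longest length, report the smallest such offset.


Try each offset into the search buffer:
  offset=1 (pos 5, char 'b'): match length 0
  offset=2 (pos 4, char 'b'): match length 0
  offset=3 (pos 3, char 'e'): match length 3
  offset=4 (pos 2, char 'b'): match length 0
  offset=5 (pos 1, char 'e'): match length 2
  offset=6 (pos 0, char 'f'): match length 0
Longest match has length 3 at offset 3.
next_char = character at position 6 + 3 = 9 -> 'b'

Best match: offset=3, length=3 (matching 'ebb' starting at position 3)
LZ77 triple: (3, 3, 'b')


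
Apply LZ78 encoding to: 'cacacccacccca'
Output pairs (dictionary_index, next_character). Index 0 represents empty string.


LZ78 encoding steps:
Dictionary: {0: ''}
Step 1: w='' (idx 0), next='c' -> output (0, 'c'), add 'c' as idx 1
Step 2: w='' (idx 0), next='a' -> output (0, 'a'), add 'a' as idx 2
Step 3: w='c' (idx 1), next='a' -> output (1, 'a'), add 'ca' as idx 3
Step 4: w='c' (idx 1), next='c' -> output (1, 'c'), add 'cc' as idx 4
Step 5: w='ca' (idx 3), next='c' -> output (3, 'c'), add 'cac' as idx 5
Step 6: w='cc' (idx 4), next='c' -> output (4, 'c'), add 'ccc' as idx 6
Step 7: w='a' (idx 2), end of input -> output (2, '')


Encoded: [(0, 'c'), (0, 'a'), (1, 'a'), (1, 'c'), (3, 'c'), (4, 'c'), (2, '')]


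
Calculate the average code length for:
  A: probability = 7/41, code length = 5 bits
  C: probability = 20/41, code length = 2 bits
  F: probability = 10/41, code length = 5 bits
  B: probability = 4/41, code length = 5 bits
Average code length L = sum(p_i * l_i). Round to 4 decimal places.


Weighted contributions p_i * l_i:
  A: (7/41) * 5 = 35/41
  C: (20/41) * 2 = 40/41
  F: (10/41) * 5 = 50/41
  B: (4/41) * 5 = 20/41
Sum = (35 + 40 + 50 + 20)/41 = 145/41

L = 145/41 = 3.5366 bits/symbol


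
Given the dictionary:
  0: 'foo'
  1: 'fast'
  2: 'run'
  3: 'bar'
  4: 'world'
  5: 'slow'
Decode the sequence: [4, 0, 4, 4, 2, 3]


Look up each index in the dictionary:
  4 -> 'world'
  0 -> 'foo'
  4 -> 'world'
  4 -> 'world'
  2 -> 'run'
  3 -> 'bar'

Decoded: "world foo world world run bar"


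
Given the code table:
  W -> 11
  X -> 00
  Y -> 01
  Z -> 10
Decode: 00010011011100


Decoding:
00 -> X
01 -> Y
00 -> X
11 -> W
01 -> Y
11 -> W
00 -> X


Result: XYXWYWX


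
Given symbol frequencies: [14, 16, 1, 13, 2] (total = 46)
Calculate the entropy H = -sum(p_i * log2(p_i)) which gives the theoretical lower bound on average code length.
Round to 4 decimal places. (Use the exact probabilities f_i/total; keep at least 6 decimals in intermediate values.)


Per-symbol terms -p_i * log2(p_i) with p_i = f_i/46:
  p = 14/46 = 0.304348: log2(p) = -1.716207, -p*log2(p) = 0.522324
  p = 16/46 = 0.347826: log2(p) = -1.523562, -p*log2(p) = 0.529935
  p = 1/46 = 0.021739: log2(p) = -5.523562, -p*log2(p) = 0.120077
  p = 13/46 = 0.282609: log2(p) = -1.823122, -p*log2(p) = 0.515230
  p = 2/46 = 0.043478: log2(p) = -4.523562, -p*log2(p) = 0.196677
H = 0.522324 + 0.529935 + 0.120077 + 0.515230 + 0.196677 = 1.884243

H = 1.8842 bits/symbol


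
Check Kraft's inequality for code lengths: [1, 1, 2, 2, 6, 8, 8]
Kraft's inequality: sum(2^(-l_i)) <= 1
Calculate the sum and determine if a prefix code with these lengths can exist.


Sum = 2^(-1) + 2^(-1) + 2^(-2) + 2^(-2) + 2^(-6) + 2^(-8) + 2^(-8)
    = 0.5 + 0.5 + 0.25 + 0.25 + 0.015625 + 0.00390625 + 0.00390625
    = 390/256 = 1.5234375
Since 1.5234375 > 1, Kraft's inequality is NOT satisfied.
A prefix code with these lengths CANNOT exist.

Kraft sum = 1.5234375. Not satisfied.


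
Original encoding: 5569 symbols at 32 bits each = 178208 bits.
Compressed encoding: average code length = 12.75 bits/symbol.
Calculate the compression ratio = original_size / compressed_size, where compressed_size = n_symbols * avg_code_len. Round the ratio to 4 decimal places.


original_size = n_symbols * orig_bits = 5569 * 32 = 178208 bits
compressed_size = n_symbols * avg_code_len = 5569 * 12.75 = 71004.75 bits
ratio = original_size / compressed_size = 178208 / 71004.75 = 2.5098

Compression ratio = 2.5098


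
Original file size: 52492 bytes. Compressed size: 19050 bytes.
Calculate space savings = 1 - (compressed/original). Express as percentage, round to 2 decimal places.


ratio = compressed/original = 19050/52492 = 0.362912
savings = 1 - ratio = 1 - 0.362912 = 0.637088
as a percentage: 0.637088 * 100 = 63.71%

Space savings = 1 - 19050/52492 = 63.71%


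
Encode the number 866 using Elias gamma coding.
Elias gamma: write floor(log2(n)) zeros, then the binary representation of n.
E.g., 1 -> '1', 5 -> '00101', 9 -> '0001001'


num_bits = floor(log2(866)) + 1 = 10
leading_zeros = num_bits - 1 = 9
binary(866) = 1101100010

Elias gamma(866) = '000000000' + '1101100010' = 0000000001101100010 (19 bits)


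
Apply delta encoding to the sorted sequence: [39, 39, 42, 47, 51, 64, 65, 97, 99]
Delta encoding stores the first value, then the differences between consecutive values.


First value: 39
Deltas:
  39 - 39 = 0
  42 - 39 = 3
  47 - 42 = 5
  51 - 47 = 4
  64 - 51 = 13
  65 - 64 = 1
  97 - 65 = 32
  99 - 97 = 2


Delta encoded: [39, 0, 3, 5, 4, 13, 1, 32, 2]


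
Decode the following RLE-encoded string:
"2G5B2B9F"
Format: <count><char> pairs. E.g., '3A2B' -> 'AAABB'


Expanding each <count><char> pair:
  2G -> 'GG'
  5B -> 'BBBBB'
  2B -> 'BB'
  9F -> 'FFFFFFFFF'

Decoded = GGBBBBBBBFFFFFFFFF


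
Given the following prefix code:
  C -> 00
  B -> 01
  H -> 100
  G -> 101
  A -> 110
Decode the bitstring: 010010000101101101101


Decoding step by step:
Bits 01 -> B
Bits 00 -> C
Bits 100 -> H
Bits 00 -> C
Bits 101 -> G
Bits 101 -> G
Bits 101 -> G
Bits 101 -> G


Decoded message: BCHCGGGG


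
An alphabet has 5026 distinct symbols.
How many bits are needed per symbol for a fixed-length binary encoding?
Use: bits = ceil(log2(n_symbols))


log2(5026) = 12.2952
Bracket: 2^12 = 4096 < 5026 <= 2^13 = 8192
So ceil(log2(5026)) = 13

bits = ceil(log2(5026)) = ceil(12.2952) = 13 bits


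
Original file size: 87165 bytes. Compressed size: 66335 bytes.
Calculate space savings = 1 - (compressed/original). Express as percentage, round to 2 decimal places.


ratio = compressed/original = 66335/87165 = 0.761028
savings = 1 - ratio = 1 - 0.761028 = 0.238972
as a percentage: 0.238972 * 100 = 23.9%

Space savings = 1 - 66335/87165 = 23.9%


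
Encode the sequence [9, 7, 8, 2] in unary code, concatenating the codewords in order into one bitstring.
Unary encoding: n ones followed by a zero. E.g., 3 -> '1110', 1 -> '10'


Encode each number as n ones followed by a terminating 0:
  9 -> 1111111110 (10 bits)
  7 -> 11111110 (8 bits)
  8 -> 111111110 (9 bits)
  2 -> 110 (3 bits)
Total length = 10 + 8 + 9 + 3 = 30 bits.

Unary([9, 7, 8, 2]) = 111111111011111110111111110110 (30 bits)


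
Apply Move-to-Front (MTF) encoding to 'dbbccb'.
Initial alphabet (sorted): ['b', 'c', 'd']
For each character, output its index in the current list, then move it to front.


MTF encoding:
'd': index 2 in ['b', 'c', 'd'] -> ['d', 'b', 'c']
'b': index 1 in ['d', 'b', 'c'] -> ['b', 'd', 'c']
'b': index 0 in ['b', 'd', 'c'] -> ['b', 'd', 'c']
'c': index 2 in ['b', 'd', 'c'] -> ['c', 'b', 'd']
'c': index 0 in ['c', 'b', 'd'] -> ['c', 'b', 'd']
'b': index 1 in ['c', 'b', 'd'] -> ['b', 'c', 'd']


Output: [2, 1, 0, 2, 0, 1]
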